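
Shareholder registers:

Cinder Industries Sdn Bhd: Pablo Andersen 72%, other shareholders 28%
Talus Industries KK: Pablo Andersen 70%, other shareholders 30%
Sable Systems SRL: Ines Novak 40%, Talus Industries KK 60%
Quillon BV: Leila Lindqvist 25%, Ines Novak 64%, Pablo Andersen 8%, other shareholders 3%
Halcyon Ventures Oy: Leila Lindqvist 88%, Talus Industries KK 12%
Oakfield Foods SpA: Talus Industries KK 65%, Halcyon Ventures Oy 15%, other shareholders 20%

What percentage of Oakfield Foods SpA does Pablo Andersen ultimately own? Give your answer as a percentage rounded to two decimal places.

46.76%

Pablo reaches Oakfield along 2 paths.
Via Talus: 70% × 65% = 45.5%.
Via Talus → Halcyon: 70% × 12% × 15% = 1.26%.
Total: 45.5% + 1.26% = 46.76%.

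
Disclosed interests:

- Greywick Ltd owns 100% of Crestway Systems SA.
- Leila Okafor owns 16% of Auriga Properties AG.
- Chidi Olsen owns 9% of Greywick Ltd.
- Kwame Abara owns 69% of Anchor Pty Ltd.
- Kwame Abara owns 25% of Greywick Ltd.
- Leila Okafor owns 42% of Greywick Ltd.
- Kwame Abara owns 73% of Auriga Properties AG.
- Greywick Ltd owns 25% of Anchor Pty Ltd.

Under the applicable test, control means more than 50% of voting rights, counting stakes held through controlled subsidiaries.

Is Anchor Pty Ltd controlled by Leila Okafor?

Leila's largest direct stake is 42% in Greywick, which does not meet the threshold, so Leila controls no company.
Neither Leila nor any entity Leila controls holds any voting interest in Anchor.
So Leila does not control Anchor.

No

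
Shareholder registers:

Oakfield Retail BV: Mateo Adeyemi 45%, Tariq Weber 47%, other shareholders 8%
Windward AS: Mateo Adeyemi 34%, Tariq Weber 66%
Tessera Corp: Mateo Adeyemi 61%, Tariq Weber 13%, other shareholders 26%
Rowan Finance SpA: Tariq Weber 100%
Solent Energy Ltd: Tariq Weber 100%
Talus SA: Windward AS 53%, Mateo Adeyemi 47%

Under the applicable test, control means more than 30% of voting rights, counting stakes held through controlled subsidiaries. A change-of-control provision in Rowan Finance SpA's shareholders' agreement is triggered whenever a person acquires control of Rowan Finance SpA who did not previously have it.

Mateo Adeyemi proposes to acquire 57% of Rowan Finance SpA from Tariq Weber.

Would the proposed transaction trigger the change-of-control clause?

The purchase adds only to Mateo's holdings (Tariq's stake shrinks), so Mateo is the only person who could newly come to control Rowan.
Mateo holds 45% of Oakfield, so Mateo controls Oakfield.
Mateo holds 34% of Windward, so Mateo controls Windward.
Mateo holds 61% of Tessera, so Mateo controls Tessera.
Windward and Mateo together hold 53% + 47% = 100% of Talus, so Mateo controls Talus.
Neither Mateo nor any entity Mateo controls holds any voting interest in Rowan.
So before the transaction, Mateo does not control Rowan.
After the purchase, Mateo holds 57% of Rowan directly, and Tariq's stake falls to 43%.
Mateo holds 57% of Rowan, so Mateo controls Rowan.
Mateo did not control Rowan before and does after, so the clause is triggered.

Yes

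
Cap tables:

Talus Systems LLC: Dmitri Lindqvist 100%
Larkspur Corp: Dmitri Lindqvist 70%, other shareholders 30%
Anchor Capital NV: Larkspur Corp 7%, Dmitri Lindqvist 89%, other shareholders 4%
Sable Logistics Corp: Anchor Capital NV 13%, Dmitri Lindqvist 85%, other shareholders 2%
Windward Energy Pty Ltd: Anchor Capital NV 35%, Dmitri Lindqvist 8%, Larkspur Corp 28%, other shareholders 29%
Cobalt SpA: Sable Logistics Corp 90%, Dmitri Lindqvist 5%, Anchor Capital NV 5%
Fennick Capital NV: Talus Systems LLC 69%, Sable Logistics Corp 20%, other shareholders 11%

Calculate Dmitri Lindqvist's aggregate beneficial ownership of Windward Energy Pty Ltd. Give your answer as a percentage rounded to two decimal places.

Dmitri reaches Windward along 4 paths.
Via Larkspur → Anchor: 70% × 7% × 35% = 1.715%.
Via Anchor: 89% × 35% = 31.15%.
Direct stake: 8% = 8%.
Via Larkspur: 70% × 28% = 19.6%.
Total: 1.715% + 31.15% + 8% + 19.6% = 60.465%.
Rounded: 60.47%.

60.47%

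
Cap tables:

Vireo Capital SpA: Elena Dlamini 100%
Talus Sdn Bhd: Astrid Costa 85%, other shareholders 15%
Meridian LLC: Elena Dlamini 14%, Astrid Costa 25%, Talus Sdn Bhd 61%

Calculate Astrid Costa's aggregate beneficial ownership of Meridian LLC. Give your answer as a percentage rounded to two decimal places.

76.85%

Astrid reaches Meridian along 2 paths.
Direct stake: 25% = 25%.
Via Talus: 85% × 61% = 51.85%.
Total: 25% + 51.85% = 76.85%.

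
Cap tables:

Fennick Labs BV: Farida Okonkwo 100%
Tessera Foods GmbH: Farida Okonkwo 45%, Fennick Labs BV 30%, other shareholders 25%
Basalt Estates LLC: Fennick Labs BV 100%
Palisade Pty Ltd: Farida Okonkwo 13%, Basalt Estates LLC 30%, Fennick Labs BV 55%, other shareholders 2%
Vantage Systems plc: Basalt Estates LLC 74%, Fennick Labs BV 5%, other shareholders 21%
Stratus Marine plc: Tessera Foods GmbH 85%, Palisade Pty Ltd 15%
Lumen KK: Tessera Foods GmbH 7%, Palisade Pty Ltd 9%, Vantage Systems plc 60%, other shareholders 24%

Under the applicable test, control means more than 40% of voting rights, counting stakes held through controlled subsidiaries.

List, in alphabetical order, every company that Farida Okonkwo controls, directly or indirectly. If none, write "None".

Farida holds 100% of Fennick, so Farida controls Fennick.
Farida and Fennick together hold 45% + 30% = 75% of Tessera, so Farida controls Tessera.
Fennick holds 100% of Basalt, so Farida controls Basalt.
Farida and Basalt and Fennick together hold 13% + 30% + 55% = 98% of Palisade, so Farida controls Palisade.
Basalt and Fennick together hold 74% + 5% = 79% of Vantage, so Farida controls Vantage.
Tessera and Palisade together hold 85% + 15% = 100% of Stratus, so Farida controls Stratus.
Tessera and Palisade and Vantage together hold 7% + 9% + 60% = 76% of Lumen, so Farida controls Lumen.

Basalt Estates LLC, Fennick Labs BV, Lumen KK, Palisade Pty Ltd, Stratus Marine plc, Tessera Foods GmbH, Vantage Systems plc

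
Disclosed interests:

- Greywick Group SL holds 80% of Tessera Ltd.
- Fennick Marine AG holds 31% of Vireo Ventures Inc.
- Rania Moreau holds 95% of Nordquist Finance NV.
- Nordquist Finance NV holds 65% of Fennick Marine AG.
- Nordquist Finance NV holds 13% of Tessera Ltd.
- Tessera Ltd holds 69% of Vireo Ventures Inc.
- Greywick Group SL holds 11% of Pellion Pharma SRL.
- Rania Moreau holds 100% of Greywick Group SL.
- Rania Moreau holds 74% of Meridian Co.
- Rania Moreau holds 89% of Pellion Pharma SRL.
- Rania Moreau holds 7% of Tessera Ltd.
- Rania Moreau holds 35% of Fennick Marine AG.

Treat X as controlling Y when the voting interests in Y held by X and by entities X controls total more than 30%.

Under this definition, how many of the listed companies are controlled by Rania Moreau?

Rania holds 95% of Nordquist, so Rania controls Nordquist.
Rania holds 100% of Greywick, so Rania controls Greywick.
Rania and Nordquist together hold 35% + 65% = 100% of Fennick, so Rania controls Fennick.
Rania and Nordquist and Greywick together hold 7% + 13% + 80% = 100% of Tessera, so Rania controls Tessera.
Rania and Greywick together hold 89% + 11% = 100% of Pellion, so Rania controls Pellion.
Fennick and Tessera together hold 31% + 69% = 100% of Vireo, so Rania controls Vireo.
Rania holds 74% of Meridian, so Rania controls Meridian.
Rania controls 7 companies.

7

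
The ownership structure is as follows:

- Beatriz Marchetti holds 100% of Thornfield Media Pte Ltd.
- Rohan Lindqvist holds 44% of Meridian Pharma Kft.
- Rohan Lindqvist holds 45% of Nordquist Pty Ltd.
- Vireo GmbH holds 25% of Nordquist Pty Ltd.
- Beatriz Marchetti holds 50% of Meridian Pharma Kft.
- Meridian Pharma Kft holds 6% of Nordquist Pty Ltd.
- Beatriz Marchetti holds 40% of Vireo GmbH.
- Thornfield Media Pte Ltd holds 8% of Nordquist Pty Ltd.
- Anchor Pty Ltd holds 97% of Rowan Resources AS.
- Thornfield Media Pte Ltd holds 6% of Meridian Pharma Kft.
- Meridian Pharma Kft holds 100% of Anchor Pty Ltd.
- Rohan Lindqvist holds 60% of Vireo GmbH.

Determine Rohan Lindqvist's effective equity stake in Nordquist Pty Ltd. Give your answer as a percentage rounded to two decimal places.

Rohan reaches Nordquist along 3 paths.
Direct stake: 45% = 45%.
Via Vireo: 60% × 25% = 15%.
Via Meridian: 44% × 6% = 2.64%.
Total: 45% + 15% + 2.64% = 62.64%.

62.64%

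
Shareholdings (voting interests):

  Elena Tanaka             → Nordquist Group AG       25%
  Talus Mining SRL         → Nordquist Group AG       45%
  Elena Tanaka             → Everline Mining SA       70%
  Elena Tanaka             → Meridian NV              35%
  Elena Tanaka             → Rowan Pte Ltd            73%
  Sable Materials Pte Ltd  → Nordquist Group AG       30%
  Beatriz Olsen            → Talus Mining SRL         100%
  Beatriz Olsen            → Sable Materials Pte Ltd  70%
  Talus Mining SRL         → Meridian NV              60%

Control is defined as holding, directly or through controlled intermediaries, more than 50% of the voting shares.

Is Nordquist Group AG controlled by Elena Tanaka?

No

Elena holds 73% of Rowan, so Elena controls Rowan.
Elena holds 70% of Everline, so Elena controls Everline.
In Nordquist, Elena's side holds only 25%, not > 50%.
So Elena does not control Nordquist.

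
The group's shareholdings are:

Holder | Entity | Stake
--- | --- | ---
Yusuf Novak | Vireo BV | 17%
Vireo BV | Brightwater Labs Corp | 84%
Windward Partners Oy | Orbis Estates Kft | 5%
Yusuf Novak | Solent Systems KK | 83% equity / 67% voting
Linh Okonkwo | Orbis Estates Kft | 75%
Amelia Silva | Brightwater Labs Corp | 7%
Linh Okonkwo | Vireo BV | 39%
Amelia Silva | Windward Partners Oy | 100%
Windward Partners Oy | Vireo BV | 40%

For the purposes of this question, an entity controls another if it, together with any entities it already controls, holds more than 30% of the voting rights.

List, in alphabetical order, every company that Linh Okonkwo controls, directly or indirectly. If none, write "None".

Brightwater Labs Corp, Orbis Estates Kft, Vireo BV

Linh holds 39% of Vireo, so Linh controls Vireo.
Vireo holds 84% of Brightwater, so Linh controls Brightwater.
Linh holds 75% of Orbis, so Linh controls Orbis.
No other company's threshold is met.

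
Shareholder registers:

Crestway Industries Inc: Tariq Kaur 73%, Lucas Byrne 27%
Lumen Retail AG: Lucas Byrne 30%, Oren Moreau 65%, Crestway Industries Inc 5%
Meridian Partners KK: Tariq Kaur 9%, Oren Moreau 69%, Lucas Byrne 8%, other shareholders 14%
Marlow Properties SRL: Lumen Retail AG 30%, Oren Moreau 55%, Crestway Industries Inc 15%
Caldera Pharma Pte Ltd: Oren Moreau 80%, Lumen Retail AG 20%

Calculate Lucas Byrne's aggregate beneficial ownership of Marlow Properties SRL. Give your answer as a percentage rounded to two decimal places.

13.46%

Lucas reaches Marlow along 3 paths.
Via Lumen: 30% × 30% = 9%.
Via Crestway → Lumen: 27% × 5% × 30% = 0.405%.
Via Crestway: 27% × 15% = 4.05%.
Total: 9% + 0.405% + 4.05% = 13.455%.
Rounded: 13.46%.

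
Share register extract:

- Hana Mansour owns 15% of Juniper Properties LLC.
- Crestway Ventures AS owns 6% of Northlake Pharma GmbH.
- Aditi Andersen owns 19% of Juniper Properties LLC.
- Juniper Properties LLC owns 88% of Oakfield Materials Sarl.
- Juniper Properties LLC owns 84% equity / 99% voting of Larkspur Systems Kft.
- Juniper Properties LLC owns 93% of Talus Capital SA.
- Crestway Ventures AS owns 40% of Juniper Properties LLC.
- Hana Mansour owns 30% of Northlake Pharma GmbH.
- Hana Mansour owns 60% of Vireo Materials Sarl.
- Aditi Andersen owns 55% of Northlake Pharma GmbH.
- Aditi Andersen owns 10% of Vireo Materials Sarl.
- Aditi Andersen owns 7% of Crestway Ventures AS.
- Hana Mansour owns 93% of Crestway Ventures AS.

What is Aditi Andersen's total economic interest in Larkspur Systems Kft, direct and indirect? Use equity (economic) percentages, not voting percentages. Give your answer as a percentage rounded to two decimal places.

Aditi reaches Larkspur along 2 paths.
Via Crestway → Juniper: 7% × 40% × 84% = 2.352%.
Via Juniper: 19% × 84% = 15.96%.
Total: 2.352% + 15.96% = 18.312%.
Rounded: 18.31%.

18.31%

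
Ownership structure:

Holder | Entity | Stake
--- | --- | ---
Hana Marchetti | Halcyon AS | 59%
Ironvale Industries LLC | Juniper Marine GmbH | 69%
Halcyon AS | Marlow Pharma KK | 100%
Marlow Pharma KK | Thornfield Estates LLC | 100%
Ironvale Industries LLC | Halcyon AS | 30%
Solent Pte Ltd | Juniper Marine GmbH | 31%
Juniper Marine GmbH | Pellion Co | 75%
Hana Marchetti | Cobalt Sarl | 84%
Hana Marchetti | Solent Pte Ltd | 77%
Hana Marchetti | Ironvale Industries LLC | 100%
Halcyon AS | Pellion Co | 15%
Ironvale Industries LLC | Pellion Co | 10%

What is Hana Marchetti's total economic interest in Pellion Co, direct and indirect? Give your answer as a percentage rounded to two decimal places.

Hana reaches Pellion along 5 paths.
Via Ironvale → Halcyon: 100% × 30% × 15% = 4.5%.
Via Halcyon: 59% × 15% = 8.85%.
Via Ironvale: 100% × 10% = 10%.
Via Ironvale → Juniper: 100% × 69% × 75% = 51.75%.
Via Solent → Juniper: 77% × 31% × 75% = 17.9025%.
Total: 4.5% + 8.85% + 10% + 51.75% + 17.9025% = 93.0025%.
Rounded: 93.00%.

93.00%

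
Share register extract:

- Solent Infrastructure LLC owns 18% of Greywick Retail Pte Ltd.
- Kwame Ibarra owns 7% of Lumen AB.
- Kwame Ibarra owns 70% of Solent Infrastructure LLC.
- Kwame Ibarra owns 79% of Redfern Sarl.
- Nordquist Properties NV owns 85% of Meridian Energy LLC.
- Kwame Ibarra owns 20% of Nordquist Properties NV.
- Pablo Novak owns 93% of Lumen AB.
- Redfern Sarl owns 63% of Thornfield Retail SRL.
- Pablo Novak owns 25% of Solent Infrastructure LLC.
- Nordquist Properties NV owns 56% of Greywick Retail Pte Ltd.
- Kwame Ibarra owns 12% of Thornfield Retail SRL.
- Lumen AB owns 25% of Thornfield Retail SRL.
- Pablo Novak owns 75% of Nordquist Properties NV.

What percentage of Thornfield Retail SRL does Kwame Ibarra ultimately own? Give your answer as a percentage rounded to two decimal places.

63.52%

Kwame reaches Thornfield along 3 paths.
Via Redfern: 79% × 63% = 49.77%.
Via Lumen: 7% × 25% = 1.75%.
Direct stake: 12% = 12%.
Total: 49.77% + 1.75% + 12% = 63.52%.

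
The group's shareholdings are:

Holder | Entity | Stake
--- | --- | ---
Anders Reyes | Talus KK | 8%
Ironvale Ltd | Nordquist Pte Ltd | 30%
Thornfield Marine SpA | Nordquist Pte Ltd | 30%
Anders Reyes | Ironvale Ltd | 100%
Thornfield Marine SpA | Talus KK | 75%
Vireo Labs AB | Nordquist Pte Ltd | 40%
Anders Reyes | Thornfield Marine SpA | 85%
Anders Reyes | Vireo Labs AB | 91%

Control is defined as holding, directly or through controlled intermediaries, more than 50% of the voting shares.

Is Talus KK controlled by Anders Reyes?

Yes

Anders holds 85% of Thornfield, so Anders controls Thornfield.
Anders and Thornfield together hold 8% + 75% = 83% of Talus, so Anders controls Talus.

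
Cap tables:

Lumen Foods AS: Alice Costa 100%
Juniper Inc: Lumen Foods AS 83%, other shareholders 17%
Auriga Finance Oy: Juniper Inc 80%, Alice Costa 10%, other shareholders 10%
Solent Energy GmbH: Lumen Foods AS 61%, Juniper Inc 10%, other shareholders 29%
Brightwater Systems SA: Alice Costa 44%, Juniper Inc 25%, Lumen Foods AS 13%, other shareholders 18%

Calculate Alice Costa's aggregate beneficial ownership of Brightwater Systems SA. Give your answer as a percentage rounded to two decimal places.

77.75%

Alice reaches Brightwater along 3 paths.
Direct stake: 44% = 44%.
Via Lumen → Juniper: 100% × 83% × 25% = 20.75%.
Via Lumen: 100% × 13% = 13%.
Total: 44% + 20.75% + 13% = 77.75%.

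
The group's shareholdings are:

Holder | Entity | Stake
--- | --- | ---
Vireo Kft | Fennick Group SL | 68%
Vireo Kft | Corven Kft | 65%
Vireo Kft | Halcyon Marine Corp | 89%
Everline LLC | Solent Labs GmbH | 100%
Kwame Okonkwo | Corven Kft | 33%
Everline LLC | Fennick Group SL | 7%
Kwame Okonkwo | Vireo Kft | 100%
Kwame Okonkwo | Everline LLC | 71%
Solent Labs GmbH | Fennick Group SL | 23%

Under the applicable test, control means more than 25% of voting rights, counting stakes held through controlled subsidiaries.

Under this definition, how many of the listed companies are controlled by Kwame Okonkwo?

6

Kwame holds 71% of Everline, so Kwame controls Everline.
Kwame holds 100% of Vireo, so Kwame controls Vireo.
Everline holds 100% of Solent, so Kwame controls Solent.
Vireo holds 89% of Halcyon, so Kwame controls Halcyon.
Solent and Everline and Vireo together hold 23% + 7% + 68% = 98% of Fennick, so Kwame controls Fennick.
Vireo and Kwame together hold 65% + 33% = 98% of Corven, so Kwame controls Corven.
Kwame controls 6 companies.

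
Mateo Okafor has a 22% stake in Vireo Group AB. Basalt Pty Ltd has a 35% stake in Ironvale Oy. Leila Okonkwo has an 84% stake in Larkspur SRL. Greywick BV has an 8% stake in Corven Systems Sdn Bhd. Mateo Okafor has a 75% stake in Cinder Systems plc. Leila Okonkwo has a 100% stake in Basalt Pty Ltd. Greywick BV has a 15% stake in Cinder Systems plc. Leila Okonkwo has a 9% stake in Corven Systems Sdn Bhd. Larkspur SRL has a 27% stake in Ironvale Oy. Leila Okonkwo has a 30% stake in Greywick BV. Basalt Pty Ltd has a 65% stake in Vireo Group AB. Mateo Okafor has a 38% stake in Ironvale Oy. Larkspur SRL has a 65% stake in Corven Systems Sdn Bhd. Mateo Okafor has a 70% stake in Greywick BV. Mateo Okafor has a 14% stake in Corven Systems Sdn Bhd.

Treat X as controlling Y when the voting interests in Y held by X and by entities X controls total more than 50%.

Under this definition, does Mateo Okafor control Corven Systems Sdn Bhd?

No

Mateo holds 70% of Greywick, so Mateo controls Greywick.
Greywick and Mateo together hold 15% + 75% = 90% of Cinder, so Mateo controls Cinder.
In Corven, Mateo's side holds only 8% + 14% = 22%, not > 50%.
So Mateo does not control Corven.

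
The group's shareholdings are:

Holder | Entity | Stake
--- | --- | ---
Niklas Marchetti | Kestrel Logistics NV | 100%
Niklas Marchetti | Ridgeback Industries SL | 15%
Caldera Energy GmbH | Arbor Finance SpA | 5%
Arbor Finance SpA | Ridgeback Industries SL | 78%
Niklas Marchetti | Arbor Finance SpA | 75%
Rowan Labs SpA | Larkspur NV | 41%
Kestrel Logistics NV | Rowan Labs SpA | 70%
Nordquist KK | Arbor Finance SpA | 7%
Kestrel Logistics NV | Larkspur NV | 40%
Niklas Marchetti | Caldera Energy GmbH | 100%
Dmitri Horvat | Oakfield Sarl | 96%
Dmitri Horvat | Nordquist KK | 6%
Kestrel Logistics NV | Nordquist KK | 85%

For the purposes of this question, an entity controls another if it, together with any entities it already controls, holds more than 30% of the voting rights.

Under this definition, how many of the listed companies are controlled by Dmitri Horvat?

1

Dmitri holds 96% of Oakfield, so Dmitri controls Oakfield.
No other company's threshold is met.
Dmitri controls 1 company.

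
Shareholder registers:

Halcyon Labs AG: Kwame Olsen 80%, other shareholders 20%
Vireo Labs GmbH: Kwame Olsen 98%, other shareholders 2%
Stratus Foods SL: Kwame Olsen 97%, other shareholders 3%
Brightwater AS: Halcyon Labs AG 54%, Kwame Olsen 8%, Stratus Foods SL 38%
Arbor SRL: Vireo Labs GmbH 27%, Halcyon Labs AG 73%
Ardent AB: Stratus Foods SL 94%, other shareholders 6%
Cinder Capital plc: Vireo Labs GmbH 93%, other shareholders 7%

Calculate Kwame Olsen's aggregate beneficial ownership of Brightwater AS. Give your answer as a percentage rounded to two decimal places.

Kwame reaches Brightwater along 3 paths.
Via Halcyon: 80% × 54% = 43.2%.
Direct stake: 8% = 8%.
Via Stratus: 97% × 38% = 36.86%.
Total: 43.2% + 8% + 36.86% = 88.06%.

88.06%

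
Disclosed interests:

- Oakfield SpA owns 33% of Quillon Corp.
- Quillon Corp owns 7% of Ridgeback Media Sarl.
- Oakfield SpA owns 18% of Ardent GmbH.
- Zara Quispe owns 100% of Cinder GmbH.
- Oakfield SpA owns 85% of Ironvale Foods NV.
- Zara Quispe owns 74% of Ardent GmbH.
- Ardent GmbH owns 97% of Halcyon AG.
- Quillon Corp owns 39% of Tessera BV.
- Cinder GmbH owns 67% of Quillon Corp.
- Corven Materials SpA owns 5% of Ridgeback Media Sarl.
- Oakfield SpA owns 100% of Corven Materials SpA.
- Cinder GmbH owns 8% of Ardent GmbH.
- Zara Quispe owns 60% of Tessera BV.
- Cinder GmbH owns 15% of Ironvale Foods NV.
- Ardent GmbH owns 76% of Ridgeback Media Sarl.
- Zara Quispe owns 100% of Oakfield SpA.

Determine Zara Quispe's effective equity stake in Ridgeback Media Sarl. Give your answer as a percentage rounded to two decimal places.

88.00%

Zara reaches Ridgeback along 6 paths.
Via Cinder → Quillon: 100% × 67% × 7% = 4.69%.
Via Oakfield → Quillon: 100% × 33% × 7% = 2.31%.
Via Oakfield → Corven: 100% × 100% × 5% = 5%.
Via Ardent: 74% × 76% = 56.24%.
Via Oakfield → Ardent: 100% × 18% × 76% = 13.68%.
Via Cinder → Ardent: 100% × 8% × 76% = 6.08%.
Total: 4.69% + 2.31% + 5% + 56.24% + 13.68% + 6.08% = 88%.
Rounded: 88.00%.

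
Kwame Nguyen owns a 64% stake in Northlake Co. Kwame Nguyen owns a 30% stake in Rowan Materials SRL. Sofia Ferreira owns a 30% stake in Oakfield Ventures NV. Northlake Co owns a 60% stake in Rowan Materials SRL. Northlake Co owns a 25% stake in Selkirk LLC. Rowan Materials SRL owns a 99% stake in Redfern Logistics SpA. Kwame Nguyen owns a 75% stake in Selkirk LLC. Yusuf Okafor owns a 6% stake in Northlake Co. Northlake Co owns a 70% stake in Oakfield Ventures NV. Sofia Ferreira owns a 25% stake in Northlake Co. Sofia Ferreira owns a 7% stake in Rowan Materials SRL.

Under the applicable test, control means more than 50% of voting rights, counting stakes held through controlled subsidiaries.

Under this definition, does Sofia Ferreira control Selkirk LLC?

Sofia's largest direct stake is 30% in Oakfield, which does not meet the threshold, so Sofia controls no company.
Neither Sofia nor any entity Sofia controls holds any voting interest in Selkirk.
So Sofia does not control Selkirk.

No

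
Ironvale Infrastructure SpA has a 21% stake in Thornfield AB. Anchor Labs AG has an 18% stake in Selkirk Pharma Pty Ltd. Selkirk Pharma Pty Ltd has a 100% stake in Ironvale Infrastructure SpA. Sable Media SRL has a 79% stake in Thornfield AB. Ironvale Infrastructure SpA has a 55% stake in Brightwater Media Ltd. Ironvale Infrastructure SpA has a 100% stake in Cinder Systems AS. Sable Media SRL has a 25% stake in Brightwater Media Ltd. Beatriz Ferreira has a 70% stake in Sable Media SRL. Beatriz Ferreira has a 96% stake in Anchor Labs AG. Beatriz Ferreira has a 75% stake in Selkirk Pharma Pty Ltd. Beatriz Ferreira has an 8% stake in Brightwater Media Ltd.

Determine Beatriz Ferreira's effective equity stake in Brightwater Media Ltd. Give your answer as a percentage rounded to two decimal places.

76.25%

Beatriz reaches Brightwater along 4 paths.
Direct stake: 8% = 8%.
Via Sable: 70% × 25% = 17.5%.
Via Selkirk → Ironvale: 75% × 100% × 55% = 41.25%.
Via Anchor → Selkirk → Ironvale: 96% × 18% × 100% × 55% = 9.504%.
Total: 8% + 17.5% + 41.25% + 9.504% = 76.254%.
Rounded: 76.25%.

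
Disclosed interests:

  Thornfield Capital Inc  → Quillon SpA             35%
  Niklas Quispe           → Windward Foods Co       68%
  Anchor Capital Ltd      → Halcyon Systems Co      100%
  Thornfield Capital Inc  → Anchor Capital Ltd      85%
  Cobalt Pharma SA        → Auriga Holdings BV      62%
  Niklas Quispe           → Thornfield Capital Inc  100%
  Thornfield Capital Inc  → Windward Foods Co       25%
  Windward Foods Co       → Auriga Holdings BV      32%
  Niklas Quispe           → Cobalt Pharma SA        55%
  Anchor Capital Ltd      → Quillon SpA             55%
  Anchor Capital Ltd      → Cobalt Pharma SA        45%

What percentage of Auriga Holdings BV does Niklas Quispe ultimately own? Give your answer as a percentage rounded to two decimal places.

87.58%

Niklas reaches Auriga along 4 paths.
Via Thornfield → Anchor → Cobalt: 100% × 85% × 45% × 62% = 23.715%.
Via Cobalt: 55% × 62% = 34.1%.
Via Thornfield → Windward: 100% × 25% × 32% = 8%.
Via Windward: 68% × 32% = 21.76%.
Total: 23.715% + 34.1% + 8% + 21.76% = 87.575%.
Rounded: 87.58%.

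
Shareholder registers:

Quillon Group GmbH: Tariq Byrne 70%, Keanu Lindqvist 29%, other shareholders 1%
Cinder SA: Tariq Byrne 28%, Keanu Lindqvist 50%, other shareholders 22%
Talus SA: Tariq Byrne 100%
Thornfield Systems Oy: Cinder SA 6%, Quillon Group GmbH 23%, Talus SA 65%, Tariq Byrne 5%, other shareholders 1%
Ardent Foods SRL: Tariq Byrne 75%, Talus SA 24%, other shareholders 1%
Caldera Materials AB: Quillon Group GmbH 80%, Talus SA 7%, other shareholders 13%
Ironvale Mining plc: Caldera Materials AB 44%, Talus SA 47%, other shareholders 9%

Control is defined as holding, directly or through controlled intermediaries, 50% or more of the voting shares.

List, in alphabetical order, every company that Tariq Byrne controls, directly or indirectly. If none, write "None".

Ardent Foods SRL, Caldera Materials AB, Ironvale Mining plc, Quillon Group GmbH, Talus SA, Thornfield Systems Oy

Tariq holds 70% of Quillon, so Tariq controls Quillon.
Tariq holds 100% of Talus, so Tariq controls Talus.
Quillon and Talus and Tariq together hold 23% + 65% + 5% = 93% of Thornfield, so Tariq controls Thornfield.
Tariq and Talus together hold 75% + 24% = 99% of Ardent, so Tariq controls Ardent.
Quillon and Talus together hold 80% + 7% = 87% of Caldera, so Tariq controls Caldera.
Caldera and Talus together hold 44% + 47% = 91% of Ironvale, so Tariq controls Ironvale.
No other company's threshold is met.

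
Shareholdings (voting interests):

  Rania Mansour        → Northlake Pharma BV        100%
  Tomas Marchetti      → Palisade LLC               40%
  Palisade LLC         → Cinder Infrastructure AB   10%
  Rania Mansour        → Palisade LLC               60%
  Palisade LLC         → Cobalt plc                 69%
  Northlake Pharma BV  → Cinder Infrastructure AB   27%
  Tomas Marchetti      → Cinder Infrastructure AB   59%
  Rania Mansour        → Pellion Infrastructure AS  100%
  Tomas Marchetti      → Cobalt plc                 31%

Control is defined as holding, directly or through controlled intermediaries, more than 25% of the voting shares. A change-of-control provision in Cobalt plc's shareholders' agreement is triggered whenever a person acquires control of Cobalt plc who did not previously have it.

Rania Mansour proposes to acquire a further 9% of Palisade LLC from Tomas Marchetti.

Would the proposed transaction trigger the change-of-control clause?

The purchase adds only to Rania's holdings (Tomas's stake shrinks), so Rania is the only person who could newly come to control Cobalt.
Rania holds 60% of Palisade, so Rania controls Palisade.
Palisade holds 69% of Cobalt, so Rania controls Cobalt.
So Rania already controls Cobalt before the transaction.
After the purchase, Rania's direct stake in Palisade rises to 60% + 9% = 69%, and Tomas's stake falls to 31%.
Rania controlled Cobalt already, so this is not a new person acquiring control; every other person's position is unchanged or reduced.
No new person acquires control, so the clause is not triggered.

No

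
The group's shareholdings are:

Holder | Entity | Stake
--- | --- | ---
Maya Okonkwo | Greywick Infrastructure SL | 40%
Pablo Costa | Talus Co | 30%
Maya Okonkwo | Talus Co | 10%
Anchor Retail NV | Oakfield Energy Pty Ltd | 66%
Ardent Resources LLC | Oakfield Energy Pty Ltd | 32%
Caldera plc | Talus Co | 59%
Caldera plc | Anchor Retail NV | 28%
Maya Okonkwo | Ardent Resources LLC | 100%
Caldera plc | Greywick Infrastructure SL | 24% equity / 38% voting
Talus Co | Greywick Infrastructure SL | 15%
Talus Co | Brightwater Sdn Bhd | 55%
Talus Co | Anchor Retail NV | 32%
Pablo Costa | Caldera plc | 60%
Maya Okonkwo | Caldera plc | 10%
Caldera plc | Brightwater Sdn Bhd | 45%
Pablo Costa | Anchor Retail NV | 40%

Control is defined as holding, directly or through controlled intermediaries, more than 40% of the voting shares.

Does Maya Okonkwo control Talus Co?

No

Maya holds 100% of Ardent, so Maya controls Ardent.
In Talus, Maya's side holds only 10%, not > 40%.
So Maya does not control Talus.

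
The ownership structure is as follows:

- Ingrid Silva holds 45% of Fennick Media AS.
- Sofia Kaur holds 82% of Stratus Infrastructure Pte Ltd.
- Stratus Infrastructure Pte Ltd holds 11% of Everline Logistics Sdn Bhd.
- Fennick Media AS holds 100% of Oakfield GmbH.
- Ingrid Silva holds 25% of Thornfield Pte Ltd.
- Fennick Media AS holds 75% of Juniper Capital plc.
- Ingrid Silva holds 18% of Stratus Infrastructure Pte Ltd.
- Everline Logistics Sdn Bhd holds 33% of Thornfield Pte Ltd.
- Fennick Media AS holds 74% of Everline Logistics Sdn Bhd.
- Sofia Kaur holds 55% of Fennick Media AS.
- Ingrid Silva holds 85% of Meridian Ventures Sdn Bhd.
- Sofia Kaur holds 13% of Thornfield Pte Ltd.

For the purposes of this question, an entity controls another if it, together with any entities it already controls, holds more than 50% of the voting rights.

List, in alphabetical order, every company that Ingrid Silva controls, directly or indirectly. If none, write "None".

Meridian Ventures Sdn Bhd

Ingrid holds 85% of Meridian, so Ingrid controls Meridian.
No other company's threshold is met.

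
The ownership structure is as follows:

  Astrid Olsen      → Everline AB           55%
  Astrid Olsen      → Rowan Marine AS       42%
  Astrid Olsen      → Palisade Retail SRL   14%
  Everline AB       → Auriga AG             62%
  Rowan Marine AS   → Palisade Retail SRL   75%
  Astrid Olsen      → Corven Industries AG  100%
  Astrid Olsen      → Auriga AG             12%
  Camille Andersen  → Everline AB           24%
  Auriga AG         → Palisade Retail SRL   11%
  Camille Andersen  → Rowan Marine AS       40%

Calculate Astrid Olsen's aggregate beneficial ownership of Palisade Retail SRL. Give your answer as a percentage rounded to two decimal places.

Astrid reaches Palisade along 4 paths.
Via Everline → Auriga: 55% × 62% × 11% = 3.751%.
Via Auriga: 12% × 11% = 1.32%.
Via Rowan: 42% × 75% = 31.5%.
Direct stake: 14% = 14%.
Total: 3.751% + 1.32% + 31.5% + 14% = 50.571%.
Rounded: 50.57%.

50.57%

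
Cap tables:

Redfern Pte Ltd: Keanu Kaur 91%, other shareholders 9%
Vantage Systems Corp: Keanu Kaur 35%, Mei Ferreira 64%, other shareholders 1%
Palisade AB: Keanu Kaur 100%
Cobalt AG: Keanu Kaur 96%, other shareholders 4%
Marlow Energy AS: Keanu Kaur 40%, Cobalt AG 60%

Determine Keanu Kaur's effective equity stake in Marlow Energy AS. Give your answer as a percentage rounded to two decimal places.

Keanu reaches Marlow along 2 paths.
Direct stake: 40% = 40%.
Via Cobalt: 96% × 60% = 57.6%.
Total: 40% + 57.6% = 97.6%.
Rounded: 97.60%.

97.60%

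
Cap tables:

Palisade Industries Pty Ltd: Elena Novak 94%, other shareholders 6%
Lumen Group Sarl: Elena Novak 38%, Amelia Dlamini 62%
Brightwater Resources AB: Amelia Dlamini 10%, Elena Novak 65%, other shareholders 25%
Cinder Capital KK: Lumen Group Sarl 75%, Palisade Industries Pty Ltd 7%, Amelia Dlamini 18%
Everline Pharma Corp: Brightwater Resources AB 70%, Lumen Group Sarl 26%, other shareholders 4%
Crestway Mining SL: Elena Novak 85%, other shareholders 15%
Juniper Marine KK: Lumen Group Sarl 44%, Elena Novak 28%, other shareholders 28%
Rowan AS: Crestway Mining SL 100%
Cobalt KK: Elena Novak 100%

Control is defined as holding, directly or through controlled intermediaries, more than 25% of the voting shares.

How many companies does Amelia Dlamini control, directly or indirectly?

4

Amelia holds 62% of Lumen, so Amelia controls Lumen.
Lumen and Amelia together hold 75% + 18% = 93% of Cinder, so Amelia controls Cinder.
Lumen holds 26% of Everline, so Amelia controls Everline.
Lumen holds 44% of Juniper, so Amelia controls Juniper.
No other company's threshold is met.
Amelia controls 4 companies.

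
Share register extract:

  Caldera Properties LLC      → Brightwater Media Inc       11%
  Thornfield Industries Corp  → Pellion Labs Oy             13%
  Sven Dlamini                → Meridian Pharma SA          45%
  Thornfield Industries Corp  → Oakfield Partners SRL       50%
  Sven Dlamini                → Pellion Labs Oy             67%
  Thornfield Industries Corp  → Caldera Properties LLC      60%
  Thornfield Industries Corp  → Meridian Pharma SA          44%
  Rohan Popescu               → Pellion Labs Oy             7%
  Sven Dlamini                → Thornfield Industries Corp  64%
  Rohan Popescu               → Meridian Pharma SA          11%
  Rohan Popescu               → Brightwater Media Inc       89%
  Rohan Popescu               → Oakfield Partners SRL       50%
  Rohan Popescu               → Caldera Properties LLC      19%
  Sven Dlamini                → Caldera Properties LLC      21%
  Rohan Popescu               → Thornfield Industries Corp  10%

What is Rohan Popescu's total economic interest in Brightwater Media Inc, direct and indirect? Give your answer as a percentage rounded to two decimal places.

91.75%

Rohan reaches Brightwater along 3 paths.
Direct stake: 89% = 89%.
Via Thornfield → Caldera: 10% × 60% × 11% = 0.66%.
Via Caldera: 19% × 11% = 2.09%.
Total: 89% + 0.66% + 2.09% = 91.75%.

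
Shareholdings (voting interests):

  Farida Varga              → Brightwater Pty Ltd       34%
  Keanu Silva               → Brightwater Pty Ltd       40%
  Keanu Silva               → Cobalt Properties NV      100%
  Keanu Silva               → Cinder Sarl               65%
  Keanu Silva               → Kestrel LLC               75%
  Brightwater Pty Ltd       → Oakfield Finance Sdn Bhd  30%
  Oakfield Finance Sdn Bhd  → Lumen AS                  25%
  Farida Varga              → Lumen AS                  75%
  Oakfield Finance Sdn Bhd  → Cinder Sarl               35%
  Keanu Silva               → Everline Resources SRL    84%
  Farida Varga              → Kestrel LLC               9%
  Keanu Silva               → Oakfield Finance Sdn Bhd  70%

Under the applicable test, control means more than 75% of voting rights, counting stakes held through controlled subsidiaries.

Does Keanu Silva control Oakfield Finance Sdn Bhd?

Keanu holds 84% of Everline, so Keanu controls Everline.
Keanu holds 100% of Cobalt, so Keanu controls Cobalt.
In Oakfield, Keanu's side holds only 70%, not > 75%.
So Keanu does not control Oakfield.

No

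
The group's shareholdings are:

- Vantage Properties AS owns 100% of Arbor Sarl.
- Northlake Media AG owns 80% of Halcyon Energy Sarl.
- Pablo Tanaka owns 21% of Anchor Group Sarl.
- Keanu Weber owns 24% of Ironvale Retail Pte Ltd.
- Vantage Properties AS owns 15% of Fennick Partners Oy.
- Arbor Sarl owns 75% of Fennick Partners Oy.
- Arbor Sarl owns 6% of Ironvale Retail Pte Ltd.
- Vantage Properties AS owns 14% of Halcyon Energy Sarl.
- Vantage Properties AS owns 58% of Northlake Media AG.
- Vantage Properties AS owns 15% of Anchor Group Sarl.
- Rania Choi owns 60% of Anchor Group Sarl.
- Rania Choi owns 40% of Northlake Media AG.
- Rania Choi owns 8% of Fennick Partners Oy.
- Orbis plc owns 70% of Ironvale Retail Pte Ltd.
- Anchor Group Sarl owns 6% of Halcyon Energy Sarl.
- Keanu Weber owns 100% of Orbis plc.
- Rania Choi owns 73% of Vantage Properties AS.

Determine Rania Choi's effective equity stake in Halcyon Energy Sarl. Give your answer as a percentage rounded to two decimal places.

80.35%

Rania reaches Halcyon along 5 paths.
Via Vantage → Anchor: 73% × 15% × 6% = 0.657%.
Via Anchor: 60% × 6% = 3.6%.
Via Vantage: 73% × 14% = 10.22%.
Via Northlake: 40% × 80% = 32%.
Via Vantage → Northlake: 73% × 58% × 80% = 33.872%.
Total: 0.657% + 3.6% + 10.22% + 32% + 33.872% = 80.349%.
Rounded: 80.35%.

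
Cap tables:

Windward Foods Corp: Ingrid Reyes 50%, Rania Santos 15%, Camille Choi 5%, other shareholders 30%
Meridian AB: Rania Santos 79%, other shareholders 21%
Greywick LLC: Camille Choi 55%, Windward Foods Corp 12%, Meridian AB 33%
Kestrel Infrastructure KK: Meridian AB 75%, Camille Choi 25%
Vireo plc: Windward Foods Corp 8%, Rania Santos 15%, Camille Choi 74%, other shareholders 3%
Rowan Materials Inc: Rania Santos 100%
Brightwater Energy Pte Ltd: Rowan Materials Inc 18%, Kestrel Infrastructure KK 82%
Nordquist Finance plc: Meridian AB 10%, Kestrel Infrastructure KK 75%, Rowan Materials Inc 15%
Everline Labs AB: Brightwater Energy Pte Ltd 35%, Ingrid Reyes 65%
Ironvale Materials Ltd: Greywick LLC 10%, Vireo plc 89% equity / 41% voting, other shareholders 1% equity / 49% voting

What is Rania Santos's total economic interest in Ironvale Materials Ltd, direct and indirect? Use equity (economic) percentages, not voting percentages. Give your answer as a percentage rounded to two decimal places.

17.21%

Rania reaches Ironvale along 4 paths.
Via Windward → Greywick: 15% × 12% × 10% = 0.18%.
Via Meridian → Greywick: 79% × 33% × 10% = 2.607%.
Via Windward → Vireo: 15% × 8% × 89% = 1.068%.
Via Vireo: 15% × 89% = 13.35%.
Total: 0.18% + 2.607% + 1.068% + 13.35% = 17.205%.
Rounded: 17.21%.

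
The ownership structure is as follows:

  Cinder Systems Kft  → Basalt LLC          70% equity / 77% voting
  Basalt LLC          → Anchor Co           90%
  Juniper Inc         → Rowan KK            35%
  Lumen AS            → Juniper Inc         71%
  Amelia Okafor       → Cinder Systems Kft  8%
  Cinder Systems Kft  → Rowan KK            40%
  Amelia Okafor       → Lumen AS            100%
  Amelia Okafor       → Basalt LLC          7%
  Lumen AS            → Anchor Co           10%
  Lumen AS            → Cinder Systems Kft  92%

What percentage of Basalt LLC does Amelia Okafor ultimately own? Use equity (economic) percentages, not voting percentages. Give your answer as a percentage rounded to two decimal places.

77.00%

Amelia reaches Basalt along 3 paths.
Direct stake: 7% = 7%.
Via Lumen → Cinder: 100% × 92% × 70% = 64.4%.
Via Cinder: 8% × 70% = 5.6%.
Total: 7% + 64.4% + 5.6% = 77%.
Rounded: 77.00%.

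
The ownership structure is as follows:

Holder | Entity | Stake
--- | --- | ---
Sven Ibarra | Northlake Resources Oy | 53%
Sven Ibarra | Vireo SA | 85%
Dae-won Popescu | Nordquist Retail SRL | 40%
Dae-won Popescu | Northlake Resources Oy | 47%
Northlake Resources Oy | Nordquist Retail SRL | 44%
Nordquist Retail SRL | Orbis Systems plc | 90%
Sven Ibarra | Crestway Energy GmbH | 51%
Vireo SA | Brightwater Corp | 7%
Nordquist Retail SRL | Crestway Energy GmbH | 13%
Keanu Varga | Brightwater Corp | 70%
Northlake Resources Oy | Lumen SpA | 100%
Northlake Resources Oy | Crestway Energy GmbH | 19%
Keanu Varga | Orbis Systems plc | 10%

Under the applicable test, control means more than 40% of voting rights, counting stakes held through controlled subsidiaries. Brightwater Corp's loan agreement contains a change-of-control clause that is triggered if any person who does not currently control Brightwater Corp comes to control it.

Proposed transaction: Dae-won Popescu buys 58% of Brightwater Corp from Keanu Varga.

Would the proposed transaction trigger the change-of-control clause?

The purchase adds only to Dae-won's holdings (Keanu's stake shrinks), so Dae-won is the only person who could newly come to control Brightwater.
Dae-won holds 47% of Northlake, so Dae-won controls Northlake.
Northlake and Dae-won together hold 44% + 40% = 84% of Nordquist, so Dae-won controls Nordquist.
Northlake holds 100% of Lumen, so Dae-won controls Lumen.
Nordquist holds 90% of Orbis, so Dae-won controls Orbis.
Neither Dae-won nor any entity Dae-won controls holds any voting interest in Brightwater.
So before the transaction, Dae-won does not control Brightwater.
After the purchase, Dae-won holds 58% of Brightwater directly, and Keanu's stake falls to 12%.
Dae-won holds 58% of Brightwater, so Dae-won controls Brightwater.
Dae-won did not control Brightwater before and does after, so the clause is triggered.

Yes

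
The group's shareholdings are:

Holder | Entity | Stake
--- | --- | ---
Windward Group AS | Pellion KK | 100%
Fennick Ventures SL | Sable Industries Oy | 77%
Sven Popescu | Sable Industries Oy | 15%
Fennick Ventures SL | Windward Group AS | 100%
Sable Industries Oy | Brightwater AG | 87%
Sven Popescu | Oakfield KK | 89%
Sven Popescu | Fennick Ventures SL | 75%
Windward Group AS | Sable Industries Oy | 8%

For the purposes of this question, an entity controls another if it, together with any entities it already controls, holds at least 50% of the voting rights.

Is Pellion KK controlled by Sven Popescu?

Yes

Sven holds 75% of Fennick, so Sven controls Fennick.
Fennick holds 100% of Windward, so Sven controls Windward.
Windward holds 100% of Pellion, so Sven controls Pellion.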